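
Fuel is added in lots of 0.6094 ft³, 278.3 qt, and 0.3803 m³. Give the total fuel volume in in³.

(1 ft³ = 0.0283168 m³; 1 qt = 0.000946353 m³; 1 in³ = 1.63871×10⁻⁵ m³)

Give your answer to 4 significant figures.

4.033×10⁴ in³

0.6094 ft³ × 0.0283168 = 0.0172563 m³
278.3 qt × 0.000946353 = 0.26337 m³
0.3803 m³ (already m³)
Combined: 0.0172563 + 0.26337 + 0.3803 = 0.660926 m³
In in³: 0.660926 / 1.63871×10⁻⁵ = 40332.1 in³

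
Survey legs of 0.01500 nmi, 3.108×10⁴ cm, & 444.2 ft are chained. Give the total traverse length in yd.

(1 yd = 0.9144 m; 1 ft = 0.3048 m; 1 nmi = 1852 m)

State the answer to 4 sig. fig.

0.01500 nmi × 1852 → 27.78 m
3.108×10⁴ cm × 0.01 → 310.8 m
444.2 ft × 0.3048 → 135.392 m
Sum: 27.78 + 310.8 + 135.392 = 473.972 m
In yd: 473.972 / 0.9144 = 518.342 yd

518.3 yd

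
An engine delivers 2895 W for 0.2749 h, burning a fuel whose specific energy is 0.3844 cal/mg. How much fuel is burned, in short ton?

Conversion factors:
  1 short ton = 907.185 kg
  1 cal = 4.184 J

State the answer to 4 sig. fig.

0.001964 short ton

0.2749 h → 989.64 s
E = P × t = 2895 × 989.64 = 2.86501×10⁶ J
0.3844 cal/mg → 1.60833×10⁶ J/kg
m = E / e_s = 2.86501×10⁶ / 1.60833×10⁶ = 1.78136 kg
In short ton: 1.78136 / 907.185 = 0.00196361 short ton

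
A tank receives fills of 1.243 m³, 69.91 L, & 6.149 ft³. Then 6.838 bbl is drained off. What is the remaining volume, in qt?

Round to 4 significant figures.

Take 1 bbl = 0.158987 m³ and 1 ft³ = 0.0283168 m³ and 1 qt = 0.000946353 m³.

1.243 m³ (already m³)
69.91 L × 0.001 = 0.06991 m³
6.149 ft³ × 0.0283168 = 0.17412 m³
6.838 bbl × 0.158987 = 1.08715 m³
Result: 1.243 + 0.06991 + 0.17412 − 1.08715 = 0.39988 m³
In qt: 0.39988 / 0.000946353 = 422.548 qt

422.5 qt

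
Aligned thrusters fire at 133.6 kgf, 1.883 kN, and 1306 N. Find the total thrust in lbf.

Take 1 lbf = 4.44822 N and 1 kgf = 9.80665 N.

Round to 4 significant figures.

133.6 kgf × 9.80665 = 1310.17 N
1.883 kN × 1000 = 1883 N
1306 N (already N)
Total: 1310.17 + 1883 + 1306 = 4499.17 N
In lbf: 4499.17 / 4.44822 = 1011.45 lbf

1011 lbf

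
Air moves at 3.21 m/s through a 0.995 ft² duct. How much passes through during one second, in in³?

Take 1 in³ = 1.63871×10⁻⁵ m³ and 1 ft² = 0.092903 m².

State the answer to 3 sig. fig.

1.81×10⁴ in³

0.995 ft² × 0.092903 = 0.0924385 m²
V = v × A × t = 3.21 m/s × 0.0924385 m² × 1 s = 0.296728 m³
0.296728 m³ ÷ (1.63871×10⁻⁵ m³/in³) = 18107.4 in³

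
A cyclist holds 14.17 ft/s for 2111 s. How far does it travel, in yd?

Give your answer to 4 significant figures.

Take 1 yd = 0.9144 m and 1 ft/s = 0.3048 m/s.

14.17 ft/s × 0.3048 = 4.31902 m/s
d = v × t = 4.31902 m/s × 2111 s = 9117.45 m
9117.45 m ÷ (0.9144 m/yd) = 9970.96 yd

9971 yd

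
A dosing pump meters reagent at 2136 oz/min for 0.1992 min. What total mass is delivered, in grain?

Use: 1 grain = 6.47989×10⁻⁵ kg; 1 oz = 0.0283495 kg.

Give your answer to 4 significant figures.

1.862×10⁵ grain

2136 oz/min → 1.00924 kg/s
0.1992 min → 11.952 s
m = ṁ × t = 1.00924 × 11.952 = 12.0624 kg
In grain: 12.0624 / 6.47989×10⁻⁵ = 186151 grain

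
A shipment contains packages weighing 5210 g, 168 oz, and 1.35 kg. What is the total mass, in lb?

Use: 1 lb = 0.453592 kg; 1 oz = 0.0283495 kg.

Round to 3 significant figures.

25.0 lb

5210 g × 0.001 = 5.21 kg
168 oz × 0.0283495 = 4.76272 kg
1.35 kg (already kg)
Sum: 5.21 + 4.76272 + 1.35 = 11.3227 kg
In lb: 11.3227 / 0.453592 = 24.9623 lb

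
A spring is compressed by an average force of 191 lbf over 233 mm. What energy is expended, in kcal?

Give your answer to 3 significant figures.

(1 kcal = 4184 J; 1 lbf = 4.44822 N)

0.0473 kcal

191 lbf × 4.44822 → 849.61 N
233 mm × 0.001 → 0.233 m
W = F × d = 849.61 N × 0.233 m = 197.959 J
197.959 J ÷ (4184 J/kcal) = 0.0473133 kcal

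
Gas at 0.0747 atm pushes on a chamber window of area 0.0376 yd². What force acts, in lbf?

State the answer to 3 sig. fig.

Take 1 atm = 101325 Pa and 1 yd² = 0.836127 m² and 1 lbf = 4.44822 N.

53.5 lbf

0.0747 atm × 101325 → 7568.98 Pa
0.0376 yd² × 0.836127 → 0.0314384 m²
F = P × A = 7568.98 Pa × 0.0314384 m² = 237.957 N
237.957 N ÷ (4.44822 N/lbf) = 53.4949 lbf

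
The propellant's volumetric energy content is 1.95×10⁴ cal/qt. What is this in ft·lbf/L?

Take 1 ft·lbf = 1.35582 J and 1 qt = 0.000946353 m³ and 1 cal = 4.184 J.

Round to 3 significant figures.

6.36×10⁴ ft·lbf/L

1.95×10⁴ cal/qt × 4.184 J/cal ÷ 0.000946353 m³/qt = 8.62131×10⁷ J/m³
8.62131×10⁷ J/m³ ÷ 1.35582 J/ft·lbf × 0.001 m³/L = 63587.4 ft·lbf/L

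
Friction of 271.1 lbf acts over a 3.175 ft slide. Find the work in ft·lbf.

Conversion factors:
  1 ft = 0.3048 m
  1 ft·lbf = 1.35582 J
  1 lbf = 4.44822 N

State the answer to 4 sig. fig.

271.1 lbf × 4.44822 = 1205.91 N
3.175 ft × 0.3048 = 0.96774 m
W = F × d = 1205.91 N × 0.96774 m = 1167.01 J
1167.01 J ÷ (1.35582 J/ft·lbf) = 860.741 ft·lbf

860.7 ft·lbf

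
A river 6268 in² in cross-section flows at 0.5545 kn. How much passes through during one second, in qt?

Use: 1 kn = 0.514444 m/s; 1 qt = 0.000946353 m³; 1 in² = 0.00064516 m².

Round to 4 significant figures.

1219 qt

0.5545 kn × 0.514444 = 0.285259 m/s
6268 in² × 0.00064516 = 4.04386 m²
V = v × A × t = 0.285259 m/s × 4.04386 m² × 1 s = 1.15355 m³
1.15355 m³ ÷ (0.000946353 m³/qt) = 1218.94 qt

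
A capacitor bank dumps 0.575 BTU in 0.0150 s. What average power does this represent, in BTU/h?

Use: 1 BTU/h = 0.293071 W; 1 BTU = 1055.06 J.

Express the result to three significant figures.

1.38×10⁵ BTU/h

0.575 BTU × 1055.06 → 606.659 J
P = E / t = 606.659 J / 0.015 s = 40443.9 W
40443.9 W ÷ (0.293071 W/BTU/h) = 138000 BTU/h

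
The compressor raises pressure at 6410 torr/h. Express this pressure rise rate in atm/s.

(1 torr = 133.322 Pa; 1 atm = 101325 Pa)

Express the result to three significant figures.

0.00234 atm/s

6410 torr/h × 133.322 Pa/torr ÷ 3600 s/h = 237.387 Pa/s
237.387 Pa/s ÷ 101325 Pa/atm = 0.00234283 atm/s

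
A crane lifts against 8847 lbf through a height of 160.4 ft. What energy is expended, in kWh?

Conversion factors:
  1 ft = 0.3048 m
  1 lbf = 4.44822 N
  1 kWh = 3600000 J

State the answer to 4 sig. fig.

8847 lbf × 4.44822 → 39353.4 N
160.4 ft × 0.3048 → 48.8899 m
W = F × d = 39353.4 N × 48.8899 m = 1.92398×10⁶ J
1.92398×10⁶ J ÷ (3600000 J/kWh) = 0.534439 kWh

0.5344 kWh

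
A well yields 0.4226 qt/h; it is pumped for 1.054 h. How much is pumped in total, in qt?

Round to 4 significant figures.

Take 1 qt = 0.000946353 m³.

0.4226 qt/h → 1.11091×10⁻⁷ m³/s
1.054 h → 3794.4 s
V = Q × t = 1.11091×10⁻⁷ × 3794.4 = 4.21524×10⁻⁴ m³
In qt: 4.21524×10⁻⁴ / 0.000946353 = 0.445419 qt

0.4454 qt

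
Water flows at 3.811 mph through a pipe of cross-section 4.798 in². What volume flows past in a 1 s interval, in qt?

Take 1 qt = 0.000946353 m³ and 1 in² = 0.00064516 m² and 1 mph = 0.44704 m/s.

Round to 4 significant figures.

5.573 qt

3.811 mph × 0.44704 = 1.70367 m/s
4.798 in² × 0.00064516 = 0.00309548 m²
V = v × A × t = 1.70367 m/s × 0.00309548 m² × 1 s = 0.00527368 m³
0.00527368 m³ ÷ (0.000946353 m³/qt) = 5.57264 qt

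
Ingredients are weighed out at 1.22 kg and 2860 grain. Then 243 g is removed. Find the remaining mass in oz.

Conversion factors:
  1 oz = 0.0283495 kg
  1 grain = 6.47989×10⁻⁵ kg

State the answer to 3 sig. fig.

1.22 kg (already kg)
2860 grain × 6.47989×10⁻⁵ = 0.185325 kg
243 g × 0.001 = 0.243 kg
Net: 1.22 + 0.185325 − 0.243 = 1.16232 kg
In oz: 1.16232 / 0.0283495 = 40.9997 oz

41.0 oz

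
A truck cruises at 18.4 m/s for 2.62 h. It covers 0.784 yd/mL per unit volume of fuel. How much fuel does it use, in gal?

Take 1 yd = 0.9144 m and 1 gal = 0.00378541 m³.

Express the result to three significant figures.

2.62 h → 9432 s
d = v × t = 18.4 × 9432 = 173549 m
0.784 yd/mL → 716890 m/m³
V = d / (distance per unit fuel) = 173549 / 716890 = 0.242086 m³
In gal: 0.242086 / 0.00378541 = 63.9524 gal

64.0 gal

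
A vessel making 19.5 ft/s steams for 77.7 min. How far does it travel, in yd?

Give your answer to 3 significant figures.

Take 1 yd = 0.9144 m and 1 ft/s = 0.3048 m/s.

3.03×10⁴ yd

19.5 ft/s × 0.3048 = 5.9436 m/s
77.7 min × 60 = 4662 s
d = v × t = 5.9436 m/s × 4662 s = 27709.1 m
27709.1 m ÷ (0.9144 m/yd) = 30303 yd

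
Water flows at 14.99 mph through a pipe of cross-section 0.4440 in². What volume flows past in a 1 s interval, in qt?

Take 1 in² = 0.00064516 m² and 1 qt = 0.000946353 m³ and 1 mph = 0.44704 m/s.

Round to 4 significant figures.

14.99 mph × 0.44704 = 6.70113 m/s
0.4440 in² × 0.00064516 = 2.86451×10⁻⁴ m²
V = v × A × t = 6.70113 m/s × 2.86451×10⁻⁴ m² × 1 s = 0.00191955 m³
0.00191955 m³ ÷ (0.000946353 m³/qt) = 2.02837 qt

2.028 qt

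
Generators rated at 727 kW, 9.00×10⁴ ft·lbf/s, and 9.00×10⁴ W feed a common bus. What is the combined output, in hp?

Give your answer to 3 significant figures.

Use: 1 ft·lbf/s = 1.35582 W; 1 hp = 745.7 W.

1260 hp

727 kW × 1000 = 727000 W
9.00×10⁴ ft·lbf/s × 1.35582 = 122024 W
9.00×10⁴ W (already W)
Total: 727000 + 122024 + 90000 = 939024 W
In hp: 939024 / 745.7 = 1259.25 hp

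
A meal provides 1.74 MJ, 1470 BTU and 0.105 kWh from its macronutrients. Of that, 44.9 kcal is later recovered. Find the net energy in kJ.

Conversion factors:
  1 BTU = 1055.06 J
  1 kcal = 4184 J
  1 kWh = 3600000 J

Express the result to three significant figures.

1.74 MJ × 1000000 → 1.74×10⁶ J
1470 BTU × 1055.06 → 1.55094×10⁶ J
0.105 kWh × 3600000 → 378000 J
44.9 kcal × 4184 → 187862 J
Result: 1.74×10⁶ + 1.55094×10⁶ + 378000 − 187862 = 3.48108×10⁶ J
In kJ: 3.48108×10⁶ / 1000 = 3481.08 kJ

3480 kJ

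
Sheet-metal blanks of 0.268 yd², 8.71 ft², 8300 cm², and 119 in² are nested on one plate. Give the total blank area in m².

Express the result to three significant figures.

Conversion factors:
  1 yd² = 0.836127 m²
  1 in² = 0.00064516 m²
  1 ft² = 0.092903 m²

1.94 m²

0.268 yd² × 0.836127 → 0.224082 m²
8.71 ft² × 0.092903 → 0.809185 m²
8300 cm² × 0.0001 → 0.83 m²
119 in² × 0.00064516 → 0.076774 m²
Sum: 0.224082 + 0.809185 + 0.83 + 0.076774 = 1.94004 m²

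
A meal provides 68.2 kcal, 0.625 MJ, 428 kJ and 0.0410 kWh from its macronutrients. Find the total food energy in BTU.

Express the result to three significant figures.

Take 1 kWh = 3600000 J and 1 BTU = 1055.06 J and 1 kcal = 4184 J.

1410 BTU

68.2 kcal × 4184 = 285349 J
0.625 MJ × 1000000 = 625000 J
428 kJ × 1000 = 428000 J
0.0410 kWh × 3600000 = 147600 J
Total: 285349 + 625000 + 428000 + 147600 = 1.48595×10⁶ J
In BTU: 1.48595×10⁶ / 1055.06 = 1408.4 BTU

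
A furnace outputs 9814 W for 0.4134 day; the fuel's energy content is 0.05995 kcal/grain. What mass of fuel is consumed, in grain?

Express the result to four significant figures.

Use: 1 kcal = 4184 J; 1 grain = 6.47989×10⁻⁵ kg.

1.397×10⁶ grain

0.4134 day → 35717.8 s
E = P × t = 9814 × 35717.8 = 3.50534×10⁸ J
0.05995 kcal/grain → 3.87091×10⁶ J/kg
m = E / e_s = 3.50534×10⁸ / 3.87091×10⁶ = 90.556 kg
In grain: 90.556 / 6.47989×10⁻⁵ = 1.39749×10⁶ grain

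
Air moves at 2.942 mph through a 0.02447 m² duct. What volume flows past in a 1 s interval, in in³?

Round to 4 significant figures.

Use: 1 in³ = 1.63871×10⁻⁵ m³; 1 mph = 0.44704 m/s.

2.942 mph × 0.44704 = 1.31519 m/s
V = v × A × t = 1.31519 m/s × 0.02447 m² × 1 s = 0.0321827 m³
0.0321827 m³ ÷ (1.63871×10⁻⁵ m³/in³) = 1963.9 in³

1964 in³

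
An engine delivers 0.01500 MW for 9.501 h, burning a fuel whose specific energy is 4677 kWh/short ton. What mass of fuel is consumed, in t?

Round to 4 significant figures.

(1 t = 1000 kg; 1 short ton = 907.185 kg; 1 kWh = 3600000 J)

0.01500 MW → 15000 W
9.501 h → 34203.6 s
E = P × t = 15000 × 34203.6 = 5.13054×10⁸ J
4677 kWh/short ton → 1.85598×10⁷ J/kg
m = E / e_s = 5.13054×10⁸ / 1.85598×10⁷ = 27.6433 kg
In t: 27.6433 / 1000 = 0.0276433 t

0.02764 t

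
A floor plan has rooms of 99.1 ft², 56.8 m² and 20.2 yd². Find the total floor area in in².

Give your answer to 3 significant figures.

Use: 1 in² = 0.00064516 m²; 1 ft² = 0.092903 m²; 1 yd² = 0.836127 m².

99.1 ft² × 0.092903 → 9.20669 m²
56.8 m² (already m²)
20.2 yd² × 0.836127 → 16.8898 m²
Total: 9.20669 + 56.8 + 16.8898 = 82.8965 m²
In in²: 82.8965 / 0.00064516 = 128490 in²

1.28×10⁵ in²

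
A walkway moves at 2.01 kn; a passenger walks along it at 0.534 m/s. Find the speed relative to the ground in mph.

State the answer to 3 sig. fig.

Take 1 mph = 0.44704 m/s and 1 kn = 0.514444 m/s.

2.01 kn × 0.514444 = 1.03403 m/s
0.534 m/s (already m/s)
Sum: 1.03403 + 0.534 = 1.56803 m/s
In mph: 1.56803 / 0.44704 = 3.50758 mph

3.51 mph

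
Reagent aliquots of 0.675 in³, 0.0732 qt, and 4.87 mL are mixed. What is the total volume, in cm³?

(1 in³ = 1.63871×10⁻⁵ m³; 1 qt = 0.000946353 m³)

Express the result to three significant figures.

85.2 cm³

0.675 in³ × 1.63871×10⁻⁵ = 1.10613×10⁻⁵ m³
0.0732 qt × 0.000946353 = 6.9273×10⁻⁵ m³
4.87 mL × 10⁻⁶ = 4.87×10⁻⁶ m³
Total: 1.10613×10⁻⁵ + 6.9273×10⁻⁵ + 4.87×10⁻⁶ = 8.52043×10⁻⁵ m³
In cm³: 8.52043×10⁻⁵ / 10⁻⁶ = 85.2043 cm³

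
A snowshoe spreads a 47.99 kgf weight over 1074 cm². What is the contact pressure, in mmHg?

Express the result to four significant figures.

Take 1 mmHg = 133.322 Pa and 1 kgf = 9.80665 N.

32.87 mmHg

47.99 kgf × 9.80665 → 470.621 N
1074 cm² × 0.0001 → 0.1074 m²
P = F / A = 470.621 N / 0.1074 m² = 4381.95 Pa
4381.95 Pa ÷ (133.322 Pa/mmHg) = 32.8674 mmHg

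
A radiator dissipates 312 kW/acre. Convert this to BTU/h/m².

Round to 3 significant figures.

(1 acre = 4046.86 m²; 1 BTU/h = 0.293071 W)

312 kW/acre × 1000 W/kW ÷ 4046.86 m²/acre = 77.0968 W/m²
77.0968 W/m² ÷ 0.293071 W/BTU/h = 263.065 BTU/h/m²

263 BTU/h/m²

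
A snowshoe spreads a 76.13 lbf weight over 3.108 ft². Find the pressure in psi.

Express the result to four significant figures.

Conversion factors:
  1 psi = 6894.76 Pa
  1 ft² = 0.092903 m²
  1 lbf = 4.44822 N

76.13 lbf × 4.44822 = 338.643 N
3.108 ft² × 0.092903 = 0.288743 m²
P = F / A = 338.643 N / 0.288743 m² = 1172.82 Pa
1172.82 Pa ÷ (6894.76 Pa/psi) = 0.170103 psi

0.1701 psi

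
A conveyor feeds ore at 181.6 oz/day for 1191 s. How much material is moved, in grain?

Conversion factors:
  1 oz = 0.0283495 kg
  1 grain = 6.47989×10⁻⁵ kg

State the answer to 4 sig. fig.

1095 grain

181.6 oz/day → 5.95864×10⁻⁵ kg/s
m = ṁ × t = 5.95864×10⁻⁵ × 1191 = 0.0709674 kg
In grain: 0.0709674 / 6.47989×10⁻⁵ = 1095.19 grain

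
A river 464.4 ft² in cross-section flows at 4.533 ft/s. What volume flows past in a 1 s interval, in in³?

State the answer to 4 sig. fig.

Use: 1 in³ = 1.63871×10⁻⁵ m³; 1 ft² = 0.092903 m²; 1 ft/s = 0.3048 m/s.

4.533 ft/s × 0.3048 = 1.38166 m/s
464.4 ft² × 0.092903 = 43.1442 m²
V = v × A × t = 1.38166 m/s × 43.1442 m² × 1 s = 59.6106 m³
59.6106 m³ ÷ (1.63871×10⁻⁵ m³/in³) = 3.63765×10⁶ in³

3.638×10⁶ in³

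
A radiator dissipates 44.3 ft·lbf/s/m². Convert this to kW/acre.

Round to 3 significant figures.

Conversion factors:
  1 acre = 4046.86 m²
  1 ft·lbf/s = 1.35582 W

44.3 ft·lbf/s/m² × 1.35582 W/ft·lbf/s = 60.0628 W/m²
60.0628 W/m² ÷ 1000 W/kW × 4046.86 m²/acre = 243.066 kW/acre

243 kW/acre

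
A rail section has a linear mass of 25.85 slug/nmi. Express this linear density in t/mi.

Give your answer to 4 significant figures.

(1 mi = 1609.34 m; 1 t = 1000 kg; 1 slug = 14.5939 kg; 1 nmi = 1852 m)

0.3278 t/mi

25.85 slug/nmi × 14.5939 kg/slug ÷ 1852 m/nmi = 0.2037 kg/m
0.2037 kg/m ÷ 1000 kg/t × 1609.34 m/mi = 0.327823 t/mi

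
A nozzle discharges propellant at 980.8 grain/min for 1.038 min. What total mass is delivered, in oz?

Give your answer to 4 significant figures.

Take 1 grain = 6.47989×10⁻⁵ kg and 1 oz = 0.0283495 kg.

980.8 grain/min → 0.00105925 kg/s
1.038 min → 62.28 s
m = ṁ × t = 0.00105925 × 62.28 = 0.0659701 kg
In oz: 0.0659701 / 0.0283495 = 2.32703 oz

2.327 oz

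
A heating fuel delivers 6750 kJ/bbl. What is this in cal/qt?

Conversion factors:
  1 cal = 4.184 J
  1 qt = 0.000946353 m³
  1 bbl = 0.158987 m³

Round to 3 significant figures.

9600 cal/qt

6750 kJ/bbl × 1000 J/kJ ÷ 0.158987 m³/bbl = 4.24563×10⁷ J/m³
4.24563×10⁷ J/m³ ÷ 4.184 J/cal × 0.000946353 m³/qt = 9602.93 cal/qt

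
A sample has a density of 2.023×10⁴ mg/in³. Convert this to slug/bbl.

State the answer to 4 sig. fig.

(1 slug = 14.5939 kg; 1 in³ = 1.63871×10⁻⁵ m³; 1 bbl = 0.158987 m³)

2.023×10⁴ mg/in³ × 10⁻⁶ kg/mg ÷ 1.63871×10⁻⁵ m³/in³ = 1234.51 kg/m³
1234.51 kg/m³ ÷ 14.5939 kg/slug × 0.158987 m³/bbl = 13.4488 slug/bbl

13.45 slug/bbl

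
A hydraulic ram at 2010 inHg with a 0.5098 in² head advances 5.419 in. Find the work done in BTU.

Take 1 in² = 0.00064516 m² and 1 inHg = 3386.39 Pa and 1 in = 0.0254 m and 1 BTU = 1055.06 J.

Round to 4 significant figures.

0.2921 BTU

2010 inHg → 6.80664×10⁶ Pa
0.5098 in² → 3.28903×10⁻⁴ m²
F = P × A = 6.80664×10⁶ × 3.28903×10⁻⁴ = 2238.72 N
5.419 in → 0.137643 m
W = F × d = 2238.72 × 0.137643 = 308.144 J
In BTU: 308.144 / 1055.06 = 0.292063 BTU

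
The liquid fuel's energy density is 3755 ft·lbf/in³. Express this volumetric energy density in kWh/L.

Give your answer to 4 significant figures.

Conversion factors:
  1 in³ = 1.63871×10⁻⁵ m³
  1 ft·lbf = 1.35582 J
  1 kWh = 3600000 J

3755 ft·lbf/in³ × 1.35582 J/ft·lbf ÷ 1.63871×10⁻⁵ m³/in³ = 3.10678×10⁸ J/m³
3.10678×10⁸ J/m³ ÷ 3600000 J/kWh × 0.001 m³/L = 0.0862994 kWh/L

0.08630 kWh/L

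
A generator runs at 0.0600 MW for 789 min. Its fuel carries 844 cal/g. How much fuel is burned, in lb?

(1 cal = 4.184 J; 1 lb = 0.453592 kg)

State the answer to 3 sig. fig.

0.0600 MW → 60000 W
789 min → 47340 s
E = P × t = 60000 × 47340 = 2.8404×10⁹ J
844 cal/g → 3.5313×10⁶ J/kg
m = E / e_s = 2.8404×10⁹ / 3.5313×10⁶ = 804.35 kg
In lb: 804.35 / 0.453592 = 1773.29 lb

1770 lb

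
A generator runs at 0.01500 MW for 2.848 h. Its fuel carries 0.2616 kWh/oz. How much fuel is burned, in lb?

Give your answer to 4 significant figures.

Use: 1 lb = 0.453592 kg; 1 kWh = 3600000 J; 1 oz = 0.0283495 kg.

0.01500 MW → 15000 W
2.848 h → 10252.8 s
E = P × t = 15000 × 10252.8 = 1.53792×10⁸ J
0.2616 kWh/oz → 3.32196×10⁷ J/kg
m = E / e_s = 1.53792×10⁸ / 3.32196×10⁷ = 4.62956 kg
In lb: 4.62956 / 0.453592 = 10.2064 lb

10.21 lb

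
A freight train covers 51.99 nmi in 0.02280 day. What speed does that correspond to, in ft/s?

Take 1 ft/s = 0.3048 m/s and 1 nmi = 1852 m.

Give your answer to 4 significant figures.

51.99 nmi × 1852 → 96285.5 m
0.02280 day × 86400 → 1969.92 s
v = d / t = 96285.5 m / 1969.92 s = 48.8779 m/s
48.8779 m/s ÷ (0.3048 m/s/ft/s) = 160.361 ft/s

160.4 ft/s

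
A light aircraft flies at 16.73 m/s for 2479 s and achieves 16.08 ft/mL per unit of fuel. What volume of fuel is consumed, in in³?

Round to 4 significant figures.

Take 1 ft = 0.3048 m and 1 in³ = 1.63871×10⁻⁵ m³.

516.4 in³

d = v × t = 16.73 × 2479 = 41473.7 m
16.08 ft/mL → 4.90118×10⁶ m/m³
V = d / (distance per unit fuel) = 41473.7 / 4.90118×10⁶ = 0.00846198 m³
In in³: 0.00846198 / 1.63871×10⁻⁵ = 516.381 in³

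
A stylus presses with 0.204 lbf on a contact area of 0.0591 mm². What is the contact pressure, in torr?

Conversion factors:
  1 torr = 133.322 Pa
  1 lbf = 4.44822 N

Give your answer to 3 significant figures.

0.204 lbf × 4.44822 = 0.907437 N
0.0591 mm² × 10⁻⁶ = 5.91×10⁻⁸ m²
P = F / A = 0.907437 N / 5.91×10⁻⁸ m² = 1.53543×10⁷ Pa
1.53543×10⁷ Pa ÷ (133.322 Pa/torr) = 115167 torr

1.15×10⁵ torr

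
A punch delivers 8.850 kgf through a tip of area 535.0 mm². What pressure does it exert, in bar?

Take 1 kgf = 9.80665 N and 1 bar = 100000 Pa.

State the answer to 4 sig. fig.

8.850 kgf × 9.80665 = 86.7889 N
535.0 mm² × 10⁻⁶ = 5.35×10⁻⁴ m²
P = F / A = 86.7889 N / 5.35×10⁻⁴ m² = 162222 Pa
162222 Pa ÷ (100000 Pa/bar) = 1.62222 bar

1.622 bar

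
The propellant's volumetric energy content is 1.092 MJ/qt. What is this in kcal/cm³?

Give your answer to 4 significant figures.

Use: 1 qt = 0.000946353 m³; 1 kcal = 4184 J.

0.2758 kcal/cm³

1.092 MJ/qt × 1000000 J/MJ ÷ 0.000946353 m³/qt = 1.1539×10⁹ J/m³
1.1539×10⁹ J/m³ ÷ 4184 J/kcal × 10⁻⁶ m³/cm³ = 0.275789 kcal/cm³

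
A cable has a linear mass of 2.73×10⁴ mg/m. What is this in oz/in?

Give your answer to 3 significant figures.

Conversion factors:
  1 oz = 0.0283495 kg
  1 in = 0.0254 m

0.0245 oz/in

2.73×10⁴ mg/m × 10⁻⁶ kg/mg = 0.0273 kg/m
0.0273 kg/m ÷ 0.0283495 kg/oz × 0.0254 m/in = 0.0244597 oz/in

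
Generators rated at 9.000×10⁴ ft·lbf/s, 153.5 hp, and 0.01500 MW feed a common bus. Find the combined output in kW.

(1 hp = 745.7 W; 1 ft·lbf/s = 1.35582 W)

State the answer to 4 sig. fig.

251.5 kW

9.000×10⁴ ft·lbf/s × 1.35582 = 122024 W
153.5 hp × 745.7 = 114465 W
0.01500 MW × 1000000 = 15000 W
Total: 122024 + 114465 + 15000 = 251489 W
In kW: 251489 / 1000 = 251.489 kW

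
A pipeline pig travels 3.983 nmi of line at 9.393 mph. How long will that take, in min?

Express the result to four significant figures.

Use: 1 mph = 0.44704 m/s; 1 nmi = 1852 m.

29.28 min

3.983 nmi × 1852 → 7376.52 m
9.393 mph × 0.44704 → 4.19905 m/s
t = d / v = 7376.52 m / 4.19905 m/s = 1756.71 s
1756.71 s ÷ (60 s/min) = 29.2785 min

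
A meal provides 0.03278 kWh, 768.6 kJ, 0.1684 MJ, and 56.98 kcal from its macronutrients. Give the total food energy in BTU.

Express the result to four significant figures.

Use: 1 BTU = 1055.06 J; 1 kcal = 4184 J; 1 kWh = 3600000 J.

0.03278 kWh × 3600000 = 118008 J
768.6 kJ × 1000 = 768600 J
0.1684 MJ × 1000000 = 168400 J
56.98 kcal × 4184 = 238404 J
Sum: 118008 + 768600 + 168400 + 238404 = 1.29341×10⁶ J
In BTU: 1.29341×10⁶ / 1055.06 = 1225.91 BTU

1226 BTU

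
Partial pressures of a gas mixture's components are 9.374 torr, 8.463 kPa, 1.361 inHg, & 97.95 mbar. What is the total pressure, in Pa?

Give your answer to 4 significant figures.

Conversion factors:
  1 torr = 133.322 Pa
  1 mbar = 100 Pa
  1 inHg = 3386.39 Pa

9.374 torr × 133.322 = 1249.76 Pa
8.463 kPa × 1000 = 8463 Pa
1.361 inHg × 3386.39 = 4608.88 Pa
97.95 mbar × 100 = 9795 Pa
Sum: 1249.76 + 8463 + 4608.88 + 9795 = 24116.6 Pa

2.412×10⁴ Pa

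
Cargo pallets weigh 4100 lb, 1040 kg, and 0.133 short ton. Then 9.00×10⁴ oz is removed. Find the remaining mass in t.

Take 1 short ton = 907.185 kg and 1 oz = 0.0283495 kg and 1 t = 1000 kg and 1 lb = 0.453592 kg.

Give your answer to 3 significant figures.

4100 lb × 0.453592 → 1859.73 kg
1040 kg (already kg)
0.133 short ton × 907.185 → 120.656 kg
9.00×10⁴ oz × 0.0283495 → 2551.46 kg
Result: 1859.73 + 1040 + 120.656 − 2551.46 = 468.926 kg
In t: 468.926 / 1000 = 0.468926 t

0.469 t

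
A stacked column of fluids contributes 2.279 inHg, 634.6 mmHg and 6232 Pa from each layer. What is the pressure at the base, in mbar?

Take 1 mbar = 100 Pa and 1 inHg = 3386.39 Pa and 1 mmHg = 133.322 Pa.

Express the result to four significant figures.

2.279 inHg × 3386.39 → 7717.58 Pa
634.6 mmHg × 133.322 → 84606.1 Pa
6232 Pa (already Pa)
Combined: 7717.58 + 84606.1 + 6232 = 98555.7 Pa
In mbar: 98555.7 / 100 = 985.557 mbar

985.6 mbar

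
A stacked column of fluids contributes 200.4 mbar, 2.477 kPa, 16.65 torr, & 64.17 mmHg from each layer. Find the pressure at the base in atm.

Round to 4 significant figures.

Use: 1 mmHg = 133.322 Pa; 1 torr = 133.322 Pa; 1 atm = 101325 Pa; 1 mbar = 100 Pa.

200.4 mbar × 100 = 20040 Pa
2.477 kPa × 1000 = 2477 Pa
16.65 torr × 133.322 = 2219.81 Pa
64.17 mmHg × 133.322 = 8555.27 Pa
Sum: 20040 + 2477 + 2219.81 + 8555.27 = 33292.1 Pa
In atm: 33292.1 / 101325 = 0.328567 atm

0.3286 atm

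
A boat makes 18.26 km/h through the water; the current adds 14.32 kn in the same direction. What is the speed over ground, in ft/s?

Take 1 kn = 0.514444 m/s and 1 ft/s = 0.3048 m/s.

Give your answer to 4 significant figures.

40.81 ft/s

18.26 km/h × (1/3.6) → 5.07222 m/s
14.32 kn × 0.514444 → 7.36684 m/s
Total: 5.07222 + 7.36684 = 12.4391 m/s
In ft/s: 12.4391 / 0.3048 = 40.8107 ft/s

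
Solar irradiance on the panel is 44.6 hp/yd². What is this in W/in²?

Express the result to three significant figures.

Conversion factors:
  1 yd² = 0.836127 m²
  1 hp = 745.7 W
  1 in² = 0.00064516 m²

44.6 hp/yd² × 745.7 W/hp ÷ 0.836127 m²/yd² = 39776.5 W/m²
39776.5 W/m² × 0.00064516 m²/in² = 25.6622 W/in²

25.7 W/in²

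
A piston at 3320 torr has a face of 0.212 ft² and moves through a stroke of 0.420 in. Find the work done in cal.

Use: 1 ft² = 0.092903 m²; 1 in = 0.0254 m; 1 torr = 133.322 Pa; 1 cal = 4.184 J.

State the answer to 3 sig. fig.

22.2 cal

3320 torr → 442629 Pa
0.212 ft² → 0.0196954 m²
F = P × A = 442629 × 0.0196954 = 8717.76 N
0.420 in → 0.010668 m
W = F × d = 8717.76 × 0.010668 = 93.0011 J
In cal: 93.0011 / 4.184 = 22.2278 cal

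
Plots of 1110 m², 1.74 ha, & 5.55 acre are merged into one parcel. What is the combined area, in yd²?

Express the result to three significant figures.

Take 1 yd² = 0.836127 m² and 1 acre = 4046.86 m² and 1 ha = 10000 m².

4.90×10⁴ yd²

1110 m² (already m²)
1.74 ha × 10000 = 17400 m²
5.55 acre × 4046.86 = 22460.1 m²
Total: 1110 + 17400 + 22460.1 = 40970.1 m²
In yd²: 40970.1 / 0.836127 = 48999.9 yd²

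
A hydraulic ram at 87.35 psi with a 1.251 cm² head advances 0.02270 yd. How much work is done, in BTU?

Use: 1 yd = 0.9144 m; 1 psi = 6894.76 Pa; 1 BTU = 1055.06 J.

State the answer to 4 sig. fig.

87.35 psi → 602257 Pa
1.251 cm² → 1.251×10⁻⁴ m²
F = P × A = 602257 × 1.251×10⁻⁴ = 75.3424 N
0.02270 yd → 0.0207569 m
W = F × d = 75.3424 × 0.0207569 = 1.56387 J
In BTU: 1.56387 / 1055.06 = 0.00148226 BTU

0.001482 BTU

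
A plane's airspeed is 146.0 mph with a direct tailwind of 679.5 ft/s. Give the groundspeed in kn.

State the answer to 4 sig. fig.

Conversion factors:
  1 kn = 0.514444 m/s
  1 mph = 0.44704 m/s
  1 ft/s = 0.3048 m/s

529.5 kn

146.0 mph × 0.44704 → 65.2678 m/s
679.5 ft/s × 0.3048 → 207.112 m/s
Sum: 65.2678 + 207.112 = 272.38 m/s
In kn: 272.38 / 0.514444 = 529.465 kn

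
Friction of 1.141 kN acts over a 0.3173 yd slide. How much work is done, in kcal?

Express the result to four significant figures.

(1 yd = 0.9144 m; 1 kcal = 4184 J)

1.141 kN × 1000 = 1141 N
0.3173 yd × 0.9144 = 0.290139 m
W = F × d = 1141 N × 0.290139 m = 331.049 J
331.049 J ÷ (4184 J/kcal) = 0.0791226 kcal

0.07912 kcal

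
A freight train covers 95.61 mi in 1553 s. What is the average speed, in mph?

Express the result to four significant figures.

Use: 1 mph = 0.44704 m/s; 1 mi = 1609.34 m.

95.61 mi × 1609.34 → 153869 m
v = d / t = 153869 m / 1553 s = 99.0786 m/s
99.0786 m/s ÷ (0.44704 m/s/mph) = 221.633 mph

221.6 mph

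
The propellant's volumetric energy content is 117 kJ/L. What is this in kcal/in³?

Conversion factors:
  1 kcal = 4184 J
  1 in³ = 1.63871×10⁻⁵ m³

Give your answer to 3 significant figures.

117 kJ/L × 1000 J/kJ ÷ 0.001 m³/L = 1.17×10⁸ J/m³
1.17×10⁸ J/m³ ÷ 4184 J/kcal × 1.63871×10⁻⁵ m³/in³ = 0.458243 kcal/in³

0.458 kcal/in³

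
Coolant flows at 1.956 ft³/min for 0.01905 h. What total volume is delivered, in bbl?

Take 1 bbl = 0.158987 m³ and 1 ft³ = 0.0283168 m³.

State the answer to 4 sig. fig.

0.3982 bbl

1.956 ft³/min → 9.23128×10⁻⁴ m³/s
0.01905 h → 68.58 s
V = Q × t = 9.23128×10⁻⁴ × 68.58 = 0.0633081 m³
In bbl: 0.0633081 / 0.158987 = 0.398197 bbl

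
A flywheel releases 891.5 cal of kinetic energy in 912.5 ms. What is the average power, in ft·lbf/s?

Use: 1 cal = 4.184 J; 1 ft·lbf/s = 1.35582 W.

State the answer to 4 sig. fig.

3015 ft·lbf/s

891.5 cal × 4.184 → 3730.04 J
912.5 ms × 0.001 → 0.9125 s
P = E / t = 3730.04 J / 0.9125 s = 4087.72 W
4087.72 W ÷ (1.35582 W/ft·lbf/s) = 3014.94 ft·lbf/s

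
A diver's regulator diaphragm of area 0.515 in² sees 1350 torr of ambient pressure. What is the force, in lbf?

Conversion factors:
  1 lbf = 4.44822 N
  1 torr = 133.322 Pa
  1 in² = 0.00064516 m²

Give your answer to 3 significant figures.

1350 torr × 133.322 = 179985 Pa
0.515 in² × 0.00064516 = 3.32257×10⁻⁴ m²
F = P × A = 179985 Pa × 3.32257×10⁻⁴ m² = 59.8013 N
59.8013 N ÷ (4.44822 N/lbf) = 13.4439 lbf

13.4 lbf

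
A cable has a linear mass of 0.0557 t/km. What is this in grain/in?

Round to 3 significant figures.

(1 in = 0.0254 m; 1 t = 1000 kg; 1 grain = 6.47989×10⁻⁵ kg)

21.8 grain/in

0.0557 t/km × 1000 kg/t ÷ 1000 m/km = 0.0557 kg/m
0.0557 kg/m ÷ 6.47989×10⁻⁵ kg/grain × 0.0254 m/in = 21.8334 grain/in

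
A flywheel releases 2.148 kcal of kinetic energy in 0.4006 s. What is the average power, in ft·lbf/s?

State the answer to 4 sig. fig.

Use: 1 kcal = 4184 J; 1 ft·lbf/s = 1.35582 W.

1.655×10⁴ ft·lbf/s

2.148 kcal × 4184 → 8987.23 J
P = E / t = 8987.23 J / 0.4006 s = 22434.4 W
22434.4 W ÷ (1.35582 W/ft·lbf/s) = 16546.7 ft·lbf/s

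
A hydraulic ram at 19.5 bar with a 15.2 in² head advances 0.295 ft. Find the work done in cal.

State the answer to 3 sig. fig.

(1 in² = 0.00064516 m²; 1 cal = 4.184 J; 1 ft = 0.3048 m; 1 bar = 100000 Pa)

411 cal

19.5 bar → 1.95×10⁶ Pa
15.2 in² → 0.00980643 m²
F = P × A = 1.95×10⁶ × 0.00980643 = 19122.5 N
0.295 ft → 0.089916 m
W = F × d = 19122.5 × 0.089916 = 1719.42 J
In cal: 1719.42 / 4.184 = 410.951 cal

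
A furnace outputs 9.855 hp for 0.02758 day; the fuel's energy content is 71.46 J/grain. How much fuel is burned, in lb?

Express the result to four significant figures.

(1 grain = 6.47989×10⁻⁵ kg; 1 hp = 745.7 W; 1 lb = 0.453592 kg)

35.01 lb

9.855 hp → 7348.87 W
0.02758 day → 2382.91 s
E = P × t = 7348.87 × 2382.91 = 1.75117×10⁷ J
71.46 J/grain → 1.1028×10⁶ J/kg
m = E / e_s = 1.75117×10⁷ / 1.1028×10⁶ = 15.8793 kg
In lb: 15.8793 / 0.453592 = 35.0079 lb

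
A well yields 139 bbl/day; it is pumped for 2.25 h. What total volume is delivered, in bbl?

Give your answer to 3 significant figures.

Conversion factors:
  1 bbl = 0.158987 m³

13.0 bbl

139 bbl/day → 2.55778×10⁻⁴ m³/s
2.25 h → 8100 s
V = Q × t = 2.55778×10⁻⁴ × 8100 = 2.0718 m³
In bbl: 2.0718 / 0.158987 = 13.0313 bbl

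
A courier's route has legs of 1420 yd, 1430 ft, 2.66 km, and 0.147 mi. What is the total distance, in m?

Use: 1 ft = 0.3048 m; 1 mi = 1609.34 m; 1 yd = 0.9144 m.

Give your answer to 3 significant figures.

4630 m

1420 yd × 0.9144 = 1298.45 m
1430 ft × 0.3048 = 435.864 m
2.66 km × 1000 = 2660 m
0.147 mi × 1609.34 = 236.573 m
Total: 1298.45 + 435.864 + 2660 + 236.573 = 4630.89 m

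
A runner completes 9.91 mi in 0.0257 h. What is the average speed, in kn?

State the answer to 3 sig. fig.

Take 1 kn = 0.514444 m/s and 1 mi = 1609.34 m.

9.91 mi × 1609.34 = 15948.6 m
0.0257 h × 3600 = 92.52 s
v = d / t = 15948.6 m / 92.52 s = 172.38 m/s
172.38 m/s ÷ (0.514444 m/s/kn) = 335.08 kn

335 kn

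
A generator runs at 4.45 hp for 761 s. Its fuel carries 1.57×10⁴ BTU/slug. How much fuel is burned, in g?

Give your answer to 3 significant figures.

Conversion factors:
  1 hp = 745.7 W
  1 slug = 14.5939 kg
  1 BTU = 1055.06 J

2220 g

4.45 hp → 3318.36 W
E = P × t = 3318.36 × 761 = 2.52527×10⁶ J
1.57×10⁴ BTU/slug → 1.13503×10⁶ J/kg
m = E / e_s = 2.52527×10⁶ / 1.13503×10⁶ = 2.22485 kg
In g: 2.22485 / 0.001 = 2224.85 g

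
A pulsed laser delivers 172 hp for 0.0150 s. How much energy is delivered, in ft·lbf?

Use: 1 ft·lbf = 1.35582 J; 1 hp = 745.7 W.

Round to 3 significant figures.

1420 ft·lbf

172 hp × 745.7 → 128260 W
E = P × t = 128260 W × 0.015 s = 1923.9 J
1923.9 J ÷ (1.35582 J/ft·lbf) = 1418.99 ft·lbf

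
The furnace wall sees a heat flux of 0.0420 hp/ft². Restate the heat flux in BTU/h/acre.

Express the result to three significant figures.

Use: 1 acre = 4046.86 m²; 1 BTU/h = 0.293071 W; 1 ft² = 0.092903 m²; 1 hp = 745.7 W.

4.66×10⁶ BTU/h/acre

0.0420 hp/ft² × 745.7 W/hp ÷ 0.092903 m²/ft² = 337.119 W/m²
337.119 W/m² ÷ 0.293071 W/BTU/h × 4046.86 m²/acre = 4.6551×10⁶ BTU/h/acre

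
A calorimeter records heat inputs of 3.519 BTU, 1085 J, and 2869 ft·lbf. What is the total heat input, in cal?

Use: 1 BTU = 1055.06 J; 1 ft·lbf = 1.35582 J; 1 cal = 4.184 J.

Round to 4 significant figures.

3.519 BTU × 1055.06 → 3712.76 J
1085 J (already J)
2869 ft·lbf × 1.35582 → 3889.85 J
Total: 3712.76 + 1085 + 3889.85 = 8687.61 J
In cal: 8687.61 / 4.184 = 2076.39 cal

2076 cal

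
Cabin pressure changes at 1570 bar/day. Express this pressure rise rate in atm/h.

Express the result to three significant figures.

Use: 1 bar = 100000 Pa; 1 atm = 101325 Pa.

64.6 atm/h

1570 bar/day × 100000 Pa/bar ÷ 86400 s/day = 1817.13 Pa/s
1817.13 Pa/s ÷ 101325 Pa/atm × 3600 s/h = 64.5612 atm/h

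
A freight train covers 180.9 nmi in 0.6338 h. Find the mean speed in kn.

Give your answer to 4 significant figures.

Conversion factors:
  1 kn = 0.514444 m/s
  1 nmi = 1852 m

180.9 nmi × 1852 → 335027 m
0.6338 h × 3600 → 2281.68 s
v = d / t = 335027 m / 2281.68 s = 146.833 m/s
146.833 m/s ÷ (0.514444 m/s/kn) = 285.421 kn

285.4 kn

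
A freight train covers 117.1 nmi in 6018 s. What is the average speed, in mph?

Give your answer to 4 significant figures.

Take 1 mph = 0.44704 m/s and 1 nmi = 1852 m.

80.61 mph

117.1 nmi × 1852 = 216869 m
v = d / t = 216869 m / 6018 s = 36.0367 m/s
36.0367 m/s ÷ (0.44704 m/s/mph) = 80.6118 mph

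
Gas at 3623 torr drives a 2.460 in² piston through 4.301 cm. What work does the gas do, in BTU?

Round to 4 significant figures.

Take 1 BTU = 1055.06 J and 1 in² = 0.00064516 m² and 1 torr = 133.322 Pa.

3623 torr → 483026 Pa
2.460 in² → 0.00158709 m²
F = P × A = 483026 × 0.00158709 = 766.606 N
4.301 cm → 0.04301 m
W = F × d = 766.606 × 0.04301 = 32.9717 J
In BTU: 32.9717 / 1055.06 = 0.031251 BTU

0.03125 BTU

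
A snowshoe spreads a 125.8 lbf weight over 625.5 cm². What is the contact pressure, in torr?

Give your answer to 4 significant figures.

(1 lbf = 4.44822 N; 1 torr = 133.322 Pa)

125.8 lbf × 4.44822 → 559.586 N
625.5 cm² × 0.0001 → 0.06255 m²
P = F / A = 559.586 N / 0.06255 m² = 8946.22 Pa
8946.22 Pa ÷ (133.322 Pa/torr) = 67.1024 torr

67.10 torr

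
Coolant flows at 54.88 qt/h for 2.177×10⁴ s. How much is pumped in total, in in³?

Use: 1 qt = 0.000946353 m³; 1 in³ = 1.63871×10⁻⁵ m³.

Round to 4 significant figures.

54.88 qt/h → 1.44266×10⁻⁵ m³/s
V = Q × t = 1.44266×10⁻⁵ × 21770 = 0.314067 m³
In in³: 0.314067 / 1.63871×10⁻⁵ = 19165.5 in³

1.917×10⁴ in³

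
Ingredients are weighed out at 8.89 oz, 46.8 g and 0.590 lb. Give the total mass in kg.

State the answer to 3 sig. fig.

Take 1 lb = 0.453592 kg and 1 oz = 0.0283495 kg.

0.566 kg

8.89 oz × 0.0283495 = 0.252027 kg
46.8 g × 0.001 = 0.0468 kg
0.590 lb × 0.453592 = 0.267619 kg
Total: 0.252027 + 0.0468 + 0.267619 = 0.566446 kg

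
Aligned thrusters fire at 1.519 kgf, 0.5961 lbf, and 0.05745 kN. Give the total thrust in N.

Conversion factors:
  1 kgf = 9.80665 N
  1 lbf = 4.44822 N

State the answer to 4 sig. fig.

75.00 N

1.519 kgf × 9.80665 = 14.8963 N
0.5961 lbf × 4.44822 = 2.65158 N
0.05745 kN × 1000 = 57.45 N
Total: 14.8963 + 2.65158 + 57.45 = 74.9979 N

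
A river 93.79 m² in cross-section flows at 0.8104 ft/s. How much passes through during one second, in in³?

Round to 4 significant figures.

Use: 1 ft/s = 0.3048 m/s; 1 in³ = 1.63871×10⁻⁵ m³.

1.414×10⁶ in³

0.8104 ft/s × 0.3048 → 0.24701 m/s
V = v × A × t = 0.24701 m/s × 93.79 m² × 1 s = 23.1671 m³
23.1671 m³ ÷ (1.63871×10⁻⁵ m³/in³) = 1.41374×10⁶ in³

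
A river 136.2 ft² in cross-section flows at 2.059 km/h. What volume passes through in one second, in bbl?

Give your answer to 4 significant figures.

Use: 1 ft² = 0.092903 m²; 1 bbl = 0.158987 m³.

2.059 km/h × (1/3.6) → 0.571944 m/s
136.2 ft² × 0.092903 → 12.6534 m²
V = v × A × t = 0.571944 m/s × 12.6534 m² × 1 s = 7.23704 m³
7.23704 m³ ÷ (0.158987 m³/bbl) = 45.5197 bbl

45.52 bbl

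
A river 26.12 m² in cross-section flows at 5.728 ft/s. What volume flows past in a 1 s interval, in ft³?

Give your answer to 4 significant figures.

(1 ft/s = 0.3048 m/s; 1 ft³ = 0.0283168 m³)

1610 ft³

5.728 ft/s × 0.3048 → 1.74589 m/s
V = v × A × t = 1.74589 m/s × 26.12 m² × 1 s = 45.6026 m³
45.6026 m³ ÷ (0.0283168 m³/ft³) = 1610.44 ft³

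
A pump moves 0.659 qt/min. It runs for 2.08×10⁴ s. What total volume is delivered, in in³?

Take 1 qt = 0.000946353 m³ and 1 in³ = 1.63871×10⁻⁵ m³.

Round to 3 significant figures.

1.32×10⁴ in³

0.659 qt/min → 1.03941×10⁻⁵ m³/s
V = Q × t = 1.03941×10⁻⁵ × 20800 = 0.216197 m³
In in³: 0.216197 / 1.63871×10⁻⁵ = 13193.1 in³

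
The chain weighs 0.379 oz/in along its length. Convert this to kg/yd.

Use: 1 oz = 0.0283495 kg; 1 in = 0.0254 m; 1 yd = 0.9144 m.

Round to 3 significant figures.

0.379 oz/in × 0.0283495 kg/oz ÷ 0.0254 m/in = 0.42301 kg/m
0.42301 kg/m × 0.9144 m/yd = 0.3868 kg/yd

0.387 kg/yd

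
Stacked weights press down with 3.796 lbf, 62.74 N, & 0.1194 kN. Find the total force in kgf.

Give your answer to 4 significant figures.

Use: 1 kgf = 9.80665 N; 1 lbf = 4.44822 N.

20.29 kgf

3.796 lbf × 4.44822 = 16.8854 N
62.74 N (already N)
0.1194 kN × 1000 = 119.4 N
Combined: 16.8854 + 62.74 + 119.4 = 199.025 N
In kgf: 199.025 / 9.80665 = 20.2949 kgf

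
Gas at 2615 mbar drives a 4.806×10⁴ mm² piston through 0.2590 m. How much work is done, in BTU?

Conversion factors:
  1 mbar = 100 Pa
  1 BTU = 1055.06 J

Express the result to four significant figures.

2615 mbar → 261500 Pa
4.806×10⁴ mm² → 0.04806 m²
F = P × A = 261500 × 0.04806 = 12567.7 N
W = F × d = 12567.7 × 0.259 = 3255.03 J
In BTU: 3255.03 / 1055.06 = 3.08516 BTU

3.085 BTU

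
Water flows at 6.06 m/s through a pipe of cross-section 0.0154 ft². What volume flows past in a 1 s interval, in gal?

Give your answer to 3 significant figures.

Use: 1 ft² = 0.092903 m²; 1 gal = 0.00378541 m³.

2.29 gal

0.0154 ft² × 0.092903 = 0.00143071 m²
V = v × A × t = 6.06 m/s × 0.00143071 m² × 1 s = 0.0086701 m³
0.0086701 m³ ÷ (0.00378541 m³/gal) = 2.2904 gal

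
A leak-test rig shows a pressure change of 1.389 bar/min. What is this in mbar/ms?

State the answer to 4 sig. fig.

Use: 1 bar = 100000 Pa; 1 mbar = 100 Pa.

1.389 bar/min × 100000 Pa/bar ÷ 60 s/min = 2315 Pa/s
2315 Pa/s ÷ 100 Pa/mbar × 0.001 s/ms = 0.02315 mbar/ms

0.02315 mbar/ms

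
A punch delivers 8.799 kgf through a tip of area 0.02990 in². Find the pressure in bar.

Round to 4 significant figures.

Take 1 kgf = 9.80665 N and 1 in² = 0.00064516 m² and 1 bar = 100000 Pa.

44.73 bar

8.799 kgf × 9.80665 = 86.2887 N
0.02990 in² × 0.00064516 = 1.92903×10⁻⁵ m²
P = F / A = 86.2887 N / 1.92903×10⁻⁵ m² = 4.47317×10⁶ Pa
4.47317×10⁶ Pa ÷ (100000 Pa/bar) = 44.7317 bar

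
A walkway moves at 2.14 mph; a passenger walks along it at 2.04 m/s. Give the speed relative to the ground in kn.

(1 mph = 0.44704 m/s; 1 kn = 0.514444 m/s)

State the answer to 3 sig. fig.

5.83 kn

2.14 mph × 0.44704 → 0.956666 m/s
2.04 m/s (already m/s)
Sum: 0.956666 + 2.04 = 2.99667 m/s
In kn: 2.99667 / 0.514444 = 5.82507 kn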